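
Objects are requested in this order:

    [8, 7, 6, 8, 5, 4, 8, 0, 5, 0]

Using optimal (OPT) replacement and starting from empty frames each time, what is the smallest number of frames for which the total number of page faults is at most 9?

2

f=1: 10 faults
f=2: 7 faults
f=3: 6 faults
f=4: 6 faults
f=5: 6 faults
f=6: 6 faults
Smallest f with faults ≤ 9 is 2.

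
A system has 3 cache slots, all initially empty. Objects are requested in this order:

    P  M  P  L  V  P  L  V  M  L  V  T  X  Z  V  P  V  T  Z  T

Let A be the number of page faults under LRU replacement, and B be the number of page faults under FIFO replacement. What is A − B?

Under LRU: F F . F F . . . F . . F F F F F . F F . → 12 faults.
Under FIFO: F F . F F F . . F F F F F F F F . F F . → 15 faults.
A − B = 12 − 15 = -3.

-3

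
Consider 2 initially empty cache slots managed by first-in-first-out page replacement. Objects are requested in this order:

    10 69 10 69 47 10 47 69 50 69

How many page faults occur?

6

10: miss, frames (10)
69: miss, frames (10 69)
10: hit
69: hit
47: miss, evict 10, frames (69 47)
10: miss, evict 69, frames (47 10)
47: hit
69: miss, evict 47, frames (10 69)
50: miss, evict 10, frames (69 50)
69: hit
Page faults: 6.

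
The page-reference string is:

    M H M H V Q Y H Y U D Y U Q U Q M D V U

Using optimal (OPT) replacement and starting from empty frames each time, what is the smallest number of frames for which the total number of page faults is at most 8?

f=1: 20 faults
f=2: 12 faults
f=3: 10 faults
f=4: 9 faults
f=5: 8 faults
f=6: 7 faults
f=7: 7 faults
Smallest f with faults ≤ 8 is 5.

5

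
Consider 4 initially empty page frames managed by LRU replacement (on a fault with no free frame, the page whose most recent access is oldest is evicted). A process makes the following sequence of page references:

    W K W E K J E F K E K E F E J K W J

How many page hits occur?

W -> fault, frames (W)
K -> fault, frames (W K)
W -> hit
E -> fault, frames (K W E)
K -> hit
J -> fault, frames (W E K J)
E -> hit
F -> fault, evict W, frames (K J E F)
K -> hit
E -> hit
K -> hit
E -> hit
F -> hit
E -> hit
J -> hit
K -> hit
W -> fault, evict F, frames (E J K W)
J -> hit
Hits: 12.

12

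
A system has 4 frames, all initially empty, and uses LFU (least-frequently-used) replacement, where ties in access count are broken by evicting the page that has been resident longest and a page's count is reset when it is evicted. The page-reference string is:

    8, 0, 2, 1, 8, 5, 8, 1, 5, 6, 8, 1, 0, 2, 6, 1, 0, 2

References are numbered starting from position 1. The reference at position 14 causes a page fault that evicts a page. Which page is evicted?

0

pos 1: 8: miss, frames [8]
pos 2: 0: miss, frames [8, 0]
pos 3: 2: miss, frames [8, 0, 2]
pos 4: 1: miss, frames [8, 0, 2, 1]
pos 5: 8: hit
pos 6: 5: miss, evict 0, frames [8, 2, 1, 5]
pos 7: 8: hit
pos 8: 1: hit
pos 9: 5: hit
pos 10: 6: miss, evict 2, frames [8, 1, 5, 6]
pos 11: 8: hit
pos 12: 1: hit
pos 13: 0: miss, evict 6, frames [8, 1, 5, 0]
pos 14: 2: miss, evict 0, frames [8, 1, 5, 2]
At position 14, page 0 is evicted.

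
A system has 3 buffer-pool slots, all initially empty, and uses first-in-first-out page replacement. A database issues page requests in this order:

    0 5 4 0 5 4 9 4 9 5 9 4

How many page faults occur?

0 → fault, frames {0}
5 → fault, frames {0,5}
4 → fault, frames {0,5,4}
0 → hit
5 → hit
4 → hit
9 → fault, evict 0, frames {5,4,9}
4 → hit
9 → hit
5 → hit
9 → hit
4 → hit
Page faults: 4.

4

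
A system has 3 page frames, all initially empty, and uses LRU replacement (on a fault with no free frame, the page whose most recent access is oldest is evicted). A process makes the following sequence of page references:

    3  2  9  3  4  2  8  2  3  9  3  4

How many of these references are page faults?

3 -> fault, frames (3)
2 -> fault, frames (3 2)
9 -> fault, frames (3 2 9)
3 -> hit
4 -> fault, evict 2, frames (9 3 4)
2 -> fault, evict 9, frames (3 4 2)
8 -> fault, evict 3, frames (4 2 8)
2 -> hit
3 -> fault, evict 4, frames (8 2 3)
9 -> fault, evict 8, frames (2 3 9)
3 -> hit
4 -> fault, evict 2, frames (9 3 4)
Page faults: 9.

9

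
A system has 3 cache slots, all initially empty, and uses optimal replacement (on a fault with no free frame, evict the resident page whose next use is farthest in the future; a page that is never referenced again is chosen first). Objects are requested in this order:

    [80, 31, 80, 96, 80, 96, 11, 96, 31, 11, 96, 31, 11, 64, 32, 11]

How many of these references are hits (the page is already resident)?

80 -> fault, frames [80]
31 -> fault, frames [80, 31]
80 -> hit
96 -> fault, frames [80, 31, 96]
80 -> hit
96 -> hit
11 -> fault, evict 80, frames [31, 96, 11]
96 -> hit
31 -> hit
11 -> hit
96 -> hit
31 -> hit
11 -> hit
64 -> fault, evict 96, frames [31, 11, 64]
32 -> fault, evict 64, frames [31, 11, 32]
11 -> hit
Hits: 10.

10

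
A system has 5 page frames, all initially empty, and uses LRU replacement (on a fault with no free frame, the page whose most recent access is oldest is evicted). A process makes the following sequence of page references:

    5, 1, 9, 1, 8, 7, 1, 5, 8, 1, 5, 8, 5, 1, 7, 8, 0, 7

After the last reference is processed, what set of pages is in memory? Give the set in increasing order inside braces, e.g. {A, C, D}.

{0, 1, 5, 7, 8}

5: miss, frames (5)
1: miss, frames (5 1)
9: miss, frames (5 1 9)
1: hit
8: miss, frames (5 9 1 8)
7: miss, frames (5 9 1 8 7)
1: hit
5: hit
8: hit
1: hit
5: hit
8: hit
5: hit
1: hit
7: hit
8: hit
0: miss, evict 9, frames (5 1 7 8 0)
7: hit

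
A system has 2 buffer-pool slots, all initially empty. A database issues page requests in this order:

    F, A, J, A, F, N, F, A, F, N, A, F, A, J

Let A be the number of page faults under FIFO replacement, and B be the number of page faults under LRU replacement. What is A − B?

Under FIFO: F F F . F F . F F F F F . F → 11 faults.
Under LRU: F F F . F F . F . F F F . F → 10 faults.
A − B = 11 − 10 = 1.

1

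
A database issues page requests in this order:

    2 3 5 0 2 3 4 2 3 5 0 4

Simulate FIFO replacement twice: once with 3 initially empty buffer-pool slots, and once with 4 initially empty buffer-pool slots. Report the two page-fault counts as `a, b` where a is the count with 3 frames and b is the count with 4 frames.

3 frames: F F F F F F F . . F F . → 9 faults.
4 frames: F F F F . . F F F F F F → 10 faults.
10 > 9: adding a frame increased faults — Belady's anomaly.

9, 10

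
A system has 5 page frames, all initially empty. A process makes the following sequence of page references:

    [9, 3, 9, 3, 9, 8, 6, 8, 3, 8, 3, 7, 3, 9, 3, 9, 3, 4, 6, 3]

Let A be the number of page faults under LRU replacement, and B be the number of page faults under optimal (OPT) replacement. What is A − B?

1

Under LRU: F F . . . F F . . . . F . . . . . F F . → 7 faults.
Under OPT: F F . . . F F . . . . F . . . . . F . . → 6 faults.
A − B = 7 − 6 = 1.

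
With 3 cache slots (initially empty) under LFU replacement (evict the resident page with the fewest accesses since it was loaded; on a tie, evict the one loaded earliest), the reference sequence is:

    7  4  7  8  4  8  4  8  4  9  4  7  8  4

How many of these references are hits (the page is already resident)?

9

7 -> fault, frames {7}
4 -> fault, frames {7,4}
7 -> hit
8 -> fault, frames {7,4,8}
4 -> hit
8 -> hit
4 -> hit
8 -> hit
4 -> hit
9 -> fault, evict 7, frames {4,8,9}
4 -> hit
7 -> fault, evict 9, frames {4,8,7}
8 -> hit
4 -> hit
Hits: 9.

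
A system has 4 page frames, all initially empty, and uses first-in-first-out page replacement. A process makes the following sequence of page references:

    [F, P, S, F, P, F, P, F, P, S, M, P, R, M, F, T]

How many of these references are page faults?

7

F -> miss, frames [F]
P -> miss, frames [F, P]
S -> miss, frames [F, P, S]
F -> hit
P -> hit
F -> hit
P -> hit
F -> hit
P -> hit
S -> hit
M -> miss, frames [F, P, S, M]
P -> hit
R -> miss, evict F, frames [P, S, M, R]
M -> hit
F -> miss, evict P, frames [S, M, R, F]
T -> miss, evict S, frames [M, R, F, T]
Page faults: 7.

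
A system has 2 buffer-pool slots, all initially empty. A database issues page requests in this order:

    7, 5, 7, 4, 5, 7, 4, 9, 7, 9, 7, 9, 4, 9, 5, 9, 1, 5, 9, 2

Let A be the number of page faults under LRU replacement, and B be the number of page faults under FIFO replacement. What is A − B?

Under LRU: F F . F F F F F F . . . F . F . F F F F → 14 faults.
Under FIFO: F F . F . F . F . . . . F . F F F F F F → 12 faults.
A − B = 14 − 12 = 2.

2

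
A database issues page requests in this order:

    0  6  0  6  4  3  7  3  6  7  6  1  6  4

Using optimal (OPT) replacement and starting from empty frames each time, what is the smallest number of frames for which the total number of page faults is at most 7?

3

f=1: 14 faults
f=2: 8 faults
f=3: 7 faults
f=4: 6 faults
f=5: 6 faults
f=6: 6 faults
Smallest f with faults ≤ 7 is 3.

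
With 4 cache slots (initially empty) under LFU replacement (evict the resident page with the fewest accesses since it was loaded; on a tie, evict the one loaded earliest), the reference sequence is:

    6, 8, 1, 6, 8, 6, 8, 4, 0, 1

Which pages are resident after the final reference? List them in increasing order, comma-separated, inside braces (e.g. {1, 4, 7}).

6 → fault, frames [6]
8 → fault, frames [6, 8]
1 → fault, frames [6, 8, 1]
6 → hit
8 → hit
6 → hit
8 → hit
4 → fault, frames [6, 8, 1, 4]
0 → fault, evict 1, frames [6, 8, 4, 0]
1 → fault, evict 4, frames [6, 8, 0, 1]

{0, 1, 6, 8}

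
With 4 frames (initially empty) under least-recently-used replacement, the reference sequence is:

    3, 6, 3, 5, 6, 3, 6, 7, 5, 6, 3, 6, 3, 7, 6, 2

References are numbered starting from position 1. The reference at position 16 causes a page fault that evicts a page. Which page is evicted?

5

pos 1: 3: fault, frames {3}
pos 2: 6: fault, frames {3,6}
pos 3: 3: hit
pos 4: 5: fault, frames {6,3,5}
pos 5: 6: hit
pos 6: 3: hit
pos 7: 6: hit
pos 8: 7: fault, frames {5,3,6,7}
pos 9: 5: hit
pos 10: 6: hit
pos 11: 3: hit
pos 12: 6: hit
pos 13: 3: hit
pos 14: 7: hit
pos 15: 6: hit
pos 16: 2: fault, evict 5, frames {3,7,6,2}
At position 16, page 5 is evicted.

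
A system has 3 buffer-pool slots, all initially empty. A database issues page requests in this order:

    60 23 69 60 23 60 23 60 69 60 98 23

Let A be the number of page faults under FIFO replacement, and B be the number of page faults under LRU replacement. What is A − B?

Under FIFO: F F F . . . . . . . F . → 4 faults.
Under LRU: F F F . . . . . . . F F → 5 faults.
A − B = 4 − 5 = -1.

-1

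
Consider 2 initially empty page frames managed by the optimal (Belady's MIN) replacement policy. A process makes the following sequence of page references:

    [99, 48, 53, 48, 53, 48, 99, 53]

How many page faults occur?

4

99 -> fault, frames [99]
48 -> fault, frames [99, 48]
53 -> fault, evict 99, frames [48, 53]
48 -> hit
53 -> hit
48 -> hit
99 -> fault, evict 48, frames [53, 99]
53 -> hit
Page faults: 4.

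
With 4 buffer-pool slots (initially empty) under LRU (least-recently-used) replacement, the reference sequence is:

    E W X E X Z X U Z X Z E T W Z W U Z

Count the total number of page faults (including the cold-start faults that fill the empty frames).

8

E: miss, frames {E}
W: miss, frames {E,W}
X: miss, frames {E,W,X}
E: hit
X: hit
Z: miss, frames {W,E,X,Z}
X: hit
U: miss, evict W, frames {E,Z,X,U}
Z: hit
X: hit
Z: hit
E: hit
T: miss, evict U, frames {X,Z,E,T}
W: miss, evict X, frames {Z,E,T,W}
Z: hit
W: hit
U: miss, evict E, frames {T,Z,W,U}
Z: hit
Page faults: 8.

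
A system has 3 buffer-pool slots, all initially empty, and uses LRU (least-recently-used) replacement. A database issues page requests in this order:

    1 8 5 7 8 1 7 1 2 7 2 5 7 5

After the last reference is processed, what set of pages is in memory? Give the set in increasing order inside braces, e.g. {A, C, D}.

{2, 5, 7}

1 -> fault, frames (1)
8 -> fault, frames (1 8)
5 -> fault, frames (1 8 5)
7 -> fault, evict 1, frames (8 5 7)
8 -> hit
1 -> fault, evict 5, frames (7 8 1)
7 -> hit
1 -> hit
2 -> fault, evict 8, frames (7 1 2)
7 -> hit
2 -> hit
5 -> fault, evict 1, frames (7 2 5)
7 -> hit
5 -> hit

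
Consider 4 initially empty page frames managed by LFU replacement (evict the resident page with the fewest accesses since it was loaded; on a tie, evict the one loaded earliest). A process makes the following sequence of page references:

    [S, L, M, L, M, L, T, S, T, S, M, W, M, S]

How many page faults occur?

S: miss, frames {S}
L: miss, frames {S,L}
M: miss, frames {S,L,M}
L: hit
M: hit
L: hit
T: miss, frames {S,L,M,T}
S: hit
T: hit
S: hit
M: hit
W: miss, evict T, frames {S,L,M,W}
M: hit
S: hit
Page faults: 5.

5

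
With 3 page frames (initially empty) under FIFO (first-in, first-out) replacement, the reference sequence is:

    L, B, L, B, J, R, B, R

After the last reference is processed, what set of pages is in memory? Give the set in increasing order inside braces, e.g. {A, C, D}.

{B, J, R}

L: fault, frames {L}
B: fault, frames {L,B}
L: hit
B: hit
J: fault, frames {L,B,J}
R: fault, evict L, frames {B,J,R}
B: hit
R: hit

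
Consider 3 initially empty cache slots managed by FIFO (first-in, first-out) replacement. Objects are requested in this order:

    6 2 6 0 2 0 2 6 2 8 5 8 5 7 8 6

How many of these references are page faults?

7

6: miss, frames [6]
2: miss, frames [6, 2]
6: hit
0: miss, frames [6, 2, 0]
2: hit
0: hit
2: hit
6: hit
2: hit
8: miss, evict 6, frames [2, 0, 8]
5: miss, evict 2, frames [0, 8, 5]
8: hit
5: hit
7: miss, evict 0, frames [8, 5, 7]
8: hit
6: miss, evict 8, frames [5, 7, 6]
Page faults: 7.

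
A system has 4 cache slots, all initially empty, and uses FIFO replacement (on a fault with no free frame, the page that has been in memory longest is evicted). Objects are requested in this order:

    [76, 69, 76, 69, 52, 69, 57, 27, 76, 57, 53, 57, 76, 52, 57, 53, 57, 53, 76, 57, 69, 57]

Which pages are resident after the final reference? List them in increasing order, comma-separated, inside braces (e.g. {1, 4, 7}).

{52, 53, 57, 69}

76 → miss, frames {76}
69 → miss, frames {76,69}
76 → hit
69 → hit
52 → miss, frames {76,69,52}
69 → hit
57 → miss, frames {76,69,52,57}
27 → miss, evict 76, frames {69,52,57,27}
76 → miss, evict 69, frames {52,57,27,76}
57 → hit
53 → miss, evict 52, frames {57,27,76,53}
57 → hit
76 → hit
52 → miss, evict 57, frames {27,76,53,52}
57 → miss, evict 27, frames {76,53,52,57}
53 → hit
57 → hit
53 → hit
76 → hit
57 → hit
69 → miss, evict 76, frames {53,52,57,69}
57 → hit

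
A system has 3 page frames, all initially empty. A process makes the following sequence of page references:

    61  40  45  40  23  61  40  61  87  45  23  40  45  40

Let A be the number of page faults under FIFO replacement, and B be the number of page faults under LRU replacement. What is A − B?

Under FIFO: F F F . F F F . F F F F . . → 10 faults.
Under LRU: F F F . F F . . F F F F . . → 9 faults.
A − B = 10 − 9 = 1.

1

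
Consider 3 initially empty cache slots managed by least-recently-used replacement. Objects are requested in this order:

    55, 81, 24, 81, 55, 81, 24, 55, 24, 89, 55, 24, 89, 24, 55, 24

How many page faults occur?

55 → miss, frames {55}
81 → miss, frames {55,81}
24 → miss, frames {55,81,24}
81 → hit
55 → hit
81 → hit
24 → hit
55 → hit
24 → hit
89 → miss, evict 81, frames {55,24,89}
55 → hit
24 → hit
89 → hit
24 → hit
55 → hit
24 → hit
Page faults: 4.

4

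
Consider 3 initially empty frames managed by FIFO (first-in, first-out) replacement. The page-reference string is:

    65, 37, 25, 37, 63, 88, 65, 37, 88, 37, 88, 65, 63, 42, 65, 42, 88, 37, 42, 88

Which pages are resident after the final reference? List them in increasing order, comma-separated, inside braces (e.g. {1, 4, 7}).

65 -> fault, frames (65)
37 -> fault, frames (65 37)
25 -> fault, frames (65 37 25)
37 -> hit
63 -> fault, evict 65, frames (37 25 63)
88 -> fault, evict 37, frames (25 63 88)
65 -> fault, evict 25, frames (63 88 65)
37 -> fault, evict 63, frames (88 65 37)
88 -> hit
37 -> hit
88 -> hit
65 -> hit
63 -> fault, evict 88, frames (65 37 63)
42 -> fault, evict 65, frames (37 63 42)
65 -> fault, evict 37, frames (63 42 65)
42 -> hit
88 -> fault, evict 63, frames (42 65 88)
37 -> fault, evict 42, frames (65 88 37)
42 -> fault, evict 65, frames (88 37 42)
88 -> hit

{37, 42, 88}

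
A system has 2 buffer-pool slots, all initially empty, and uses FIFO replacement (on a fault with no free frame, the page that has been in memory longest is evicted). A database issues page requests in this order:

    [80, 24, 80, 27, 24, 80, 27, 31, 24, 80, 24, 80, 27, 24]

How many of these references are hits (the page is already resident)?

5

80 -> miss, frames {80}
24 -> miss, frames {80,24}
80 -> hit
27 -> miss, evict 80, frames {24,27}
24 -> hit
80 -> miss, evict 24, frames {27,80}
27 -> hit
31 -> miss, evict 27, frames {80,31}
24 -> miss, evict 80, frames {31,24}
80 -> miss, evict 31, frames {24,80}
24 -> hit
80 -> hit
27 -> miss, evict 24, frames {80,27}
24 -> miss, evict 80, frames {27,24}
Hits: 5.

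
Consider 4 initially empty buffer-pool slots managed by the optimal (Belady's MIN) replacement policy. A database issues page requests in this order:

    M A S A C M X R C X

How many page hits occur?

4

M -> miss, frames {M}
A -> miss, frames {M,A}
S -> miss, frames {M,A,S}
A -> hit
C -> miss, frames {M,A,S,C}
M -> hit
X -> miss, evict S, frames {M,A,C,X}
R -> miss, evict A, frames {M,C,X,R}
C -> hit
X -> hit
Hits: 4.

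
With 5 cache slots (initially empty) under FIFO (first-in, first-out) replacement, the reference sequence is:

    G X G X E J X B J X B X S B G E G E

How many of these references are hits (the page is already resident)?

G -> fault, frames {G}
X -> fault, frames {G,X}
G -> hit
X -> hit
E -> fault, frames {G,X,E}
J -> fault, frames {G,X,E,J}
X -> hit
B -> fault, frames {G,X,E,J,B}
J -> hit
X -> hit
B -> hit
X -> hit
S -> fault, evict G, frames {X,E,J,B,S}
B -> hit
G -> fault, evict X, frames {E,J,B,S,G}
E -> hit
G -> hit
E -> hit
Hits: 11.

11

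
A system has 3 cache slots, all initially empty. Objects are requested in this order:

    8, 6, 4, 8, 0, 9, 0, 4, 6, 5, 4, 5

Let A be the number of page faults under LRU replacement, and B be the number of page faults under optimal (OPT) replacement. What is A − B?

1

Under LRU: F F F . F F . F F F . . → 8 faults.
Under OPT: F F F . F F . . F F . . → 7 faults.
A − B = 8 − 7 = 1.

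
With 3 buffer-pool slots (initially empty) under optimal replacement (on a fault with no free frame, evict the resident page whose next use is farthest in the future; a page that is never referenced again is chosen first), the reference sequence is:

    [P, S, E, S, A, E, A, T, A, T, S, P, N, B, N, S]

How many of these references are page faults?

8

P -> fault, frames {P}
S -> fault, frames {P,S}
E -> fault, frames {P,S,E}
S -> hit
A -> fault, evict P, frames {S,E,A}
E -> hit
A -> hit
T -> fault, evict E, frames {S,A,T}
A -> hit
T -> hit
S -> hit
P -> fault, evict T, frames {S,A,P}
N -> fault, evict P, frames {S,A,N}
B -> fault, evict A, frames {S,N,B}
N -> hit
S -> hit
Page faults: 8.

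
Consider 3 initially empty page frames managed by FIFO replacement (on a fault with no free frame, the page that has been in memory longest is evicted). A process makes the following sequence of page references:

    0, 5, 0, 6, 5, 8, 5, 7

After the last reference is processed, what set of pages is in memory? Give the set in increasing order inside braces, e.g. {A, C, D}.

0 -> fault, frames [0]
5 -> fault, frames [0, 5]
0 -> hit
6 -> fault, frames [0, 5, 6]
5 -> hit
8 -> fault, evict 0, frames [5, 6, 8]
5 -> hit
7 -> fault, evict 5, frames [6, 8, 7]

{6, 7, 8}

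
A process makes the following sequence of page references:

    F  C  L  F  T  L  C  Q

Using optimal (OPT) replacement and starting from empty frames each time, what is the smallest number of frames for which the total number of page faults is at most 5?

f=1: 8 faults
f=2: 6 faults
f=3: 5 faults
f=4: 5 faults
f=5: 5 faults
Smallest f with faults ≤ 5 is 3.

3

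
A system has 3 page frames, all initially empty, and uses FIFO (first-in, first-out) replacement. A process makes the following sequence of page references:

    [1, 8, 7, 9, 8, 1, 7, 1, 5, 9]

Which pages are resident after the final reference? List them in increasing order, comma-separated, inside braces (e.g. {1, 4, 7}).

{1, 5, 9}

1: fault, frames {1}
8: fault, frames {1,8}
7: fault, frames {1,8,7}
9: fault, evict 1, frames {8,7,9}
8: hit
1: fault, evict 8, frames {7,9,1}
7: hit
1: hit
5: fault, evict 7, frames {9,1,5}
9: hit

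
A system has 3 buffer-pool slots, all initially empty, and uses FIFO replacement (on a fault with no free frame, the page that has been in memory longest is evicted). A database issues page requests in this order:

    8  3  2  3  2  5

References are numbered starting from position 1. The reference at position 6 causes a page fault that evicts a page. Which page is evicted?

pos 1: 8: fault, frames (8)
pos 2: 3: fault, frames (8 3)
pos 3: 2: fault, frames (8 3 2)
pos 4: 3: hit
pos 5: 2: hit
pos 6: 5: fault, evict 8, frames (3 2 5)
At position 6, page 8 is evicted.

8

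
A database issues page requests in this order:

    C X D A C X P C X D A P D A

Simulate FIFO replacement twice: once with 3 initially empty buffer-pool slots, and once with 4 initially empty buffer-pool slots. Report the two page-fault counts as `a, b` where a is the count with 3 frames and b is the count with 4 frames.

3 frames: F F F F F F F . . F F . . . → 9 faults.
4 frames: F F F F . . F F F F F F . . → 10 faults.
10 > 9: adding a frame increased faults — Belady's anomaly.

9, 10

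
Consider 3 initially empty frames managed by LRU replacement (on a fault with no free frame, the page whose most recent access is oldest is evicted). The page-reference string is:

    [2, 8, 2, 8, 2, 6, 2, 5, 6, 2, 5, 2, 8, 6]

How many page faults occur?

2 → miss, frames (2)
8 → miss, frames (2 8)
2 → hit
8 → hit
2 → hit
6 → miss, frames (8 2 6)
2 → hit
5 → miss, evict 8, frames (6 2 5)
6 → hit
2 → hit
5 → hit
2 → hit
8 → miss, evict 6, frames (5 2 8)
6 → miss, evict 5, frames (2 8 6)
Page faults: 6.

6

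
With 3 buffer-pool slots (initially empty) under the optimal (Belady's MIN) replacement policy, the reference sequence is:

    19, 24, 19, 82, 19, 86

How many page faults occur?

19 → miss, frames (19)
24 → miss, frames (19 24)
19 → hit
82 → miss, frames (19 24 82)
19 → hit
86 → miss, evict 82, frames (19 24 86)
Page faults: 4.

4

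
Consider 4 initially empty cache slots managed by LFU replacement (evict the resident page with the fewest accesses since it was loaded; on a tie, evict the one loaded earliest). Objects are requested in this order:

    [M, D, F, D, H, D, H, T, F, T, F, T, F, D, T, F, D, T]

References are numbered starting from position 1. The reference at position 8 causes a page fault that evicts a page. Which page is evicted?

M

pos 1: M → miss, frames {M}
pos 2: D → miss, frames {M,D}
pos 3: F → miss, frames {M,D,F}
pos 4: D → hit
pos 5: H → miss, frames {M,D,F,H}
pos 6: D → hit
pos 7: H → hit
pos 8: T → miss, evict M, frames {D,F,H,T}
At position 8, page M is evicted.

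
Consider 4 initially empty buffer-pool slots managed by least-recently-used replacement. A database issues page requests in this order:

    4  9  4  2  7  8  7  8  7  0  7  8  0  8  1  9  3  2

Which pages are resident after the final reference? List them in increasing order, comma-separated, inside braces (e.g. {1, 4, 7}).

{1, 2, 3, 9}

4 → fault, frames {4}
9 → fault, frames {4,9}
4 → hit
2 → fault, frames {9,4,2}
7 → fault, frames {9,4,2,7}
8 → fault, evict 9, frames {4,2,7,8}
7 → hit
8 → hit
7 → hit
0 → fault, evict 4, frames {2,8,7,0}
7 → hit
8 → hit
0 → hit
8 → hit
1 → fault, evict 2, frames {7,0,8,1}
9 → fault, evict 7, frames {0,8,1,9}
3 → fault, evict 0, frames {8,1,9,3}
2 → fault, evict 8, frames {1,9,3,2}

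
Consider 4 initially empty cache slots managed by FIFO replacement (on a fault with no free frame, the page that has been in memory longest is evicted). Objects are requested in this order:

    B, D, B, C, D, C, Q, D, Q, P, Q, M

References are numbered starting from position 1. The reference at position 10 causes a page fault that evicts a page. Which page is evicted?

B

pos 1: B → miss, frames (B)
pos 2: D → miss, frames (B D)
pos 3: B → hit
pos 4: C → miss, frames (B D C)
pos 5: D → hit
pos 6: C → hit
pos 7: Q → miss, frames (B D C Q)
pos 8: D → hit
pos 9: Q → hit
pos 10: P → miss, evict B, frames (D C Q P)
At position 10, page B is evicted.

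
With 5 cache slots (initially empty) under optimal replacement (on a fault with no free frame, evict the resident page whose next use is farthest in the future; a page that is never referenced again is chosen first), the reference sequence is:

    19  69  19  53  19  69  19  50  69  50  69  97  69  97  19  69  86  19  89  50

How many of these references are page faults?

19 → miss, frames [19]
69 → miss, frames [19, 69]
19 → hit
53 → miss, frames [19, 69, 53]
19 → hit
69 → hit
19 → hit
50 → miss, frames [19, 69, 53, 50]
69 → hit
50 → hit
69 → hit
97 → miss, frames [19, 69, 53, 50, 97]
69 → hit
97 → hit
19 → hit
69 → hit
86 → miss, evict 97, frames [19, 69, 53, 50, 86]
19 → hit
89 → miss, evict 86, frames [19, 69, 53, 50, 89]
50 → hit
Page faults: 7.

7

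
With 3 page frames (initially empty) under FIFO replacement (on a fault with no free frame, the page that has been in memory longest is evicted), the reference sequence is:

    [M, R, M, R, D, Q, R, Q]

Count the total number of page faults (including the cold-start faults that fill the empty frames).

M → miss, frames [M]
R → miss, frames [M, R]
M → hit
R → hit
D → miss, frames [M, R, D]
Q → miss, evict M, frames [R, D, Q]
R → hit
Q → hit
Page faults: 4.

4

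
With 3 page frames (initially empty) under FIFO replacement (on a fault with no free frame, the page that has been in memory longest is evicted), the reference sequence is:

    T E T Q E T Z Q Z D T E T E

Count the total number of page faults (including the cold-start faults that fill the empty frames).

7

T: miss, frames [T]
E: miss, frames [T, E]
T: hit
Q: miss, frames [T, E, Q]
E: hit
T: hit
Z: miss, evict T, frames [E, Q, Z]
Q: hit
Z: hit
D: miss, evict E, frames [Q, Z, D]
T: miss, evict Q, frames [Z, D, T]
E: miss, evict Z, frames [D, T, E]
T: hit
E: hit
Page faults: 7.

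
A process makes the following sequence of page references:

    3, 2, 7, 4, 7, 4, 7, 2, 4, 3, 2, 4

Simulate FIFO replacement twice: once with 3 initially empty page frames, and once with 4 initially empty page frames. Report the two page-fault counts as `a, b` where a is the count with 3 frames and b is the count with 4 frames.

6, 4

3 frames: F F F F . . . . . F F . → 6 faults.
4 frames: F F F F . . . . . . . . → 4 faults.
4 < 6: adding a frame reduced faults, as is typical.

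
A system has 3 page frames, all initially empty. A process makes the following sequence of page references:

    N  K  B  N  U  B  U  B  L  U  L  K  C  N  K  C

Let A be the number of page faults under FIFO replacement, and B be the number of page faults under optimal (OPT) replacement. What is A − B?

1

Under FIFO: F F F . F . . . F . . F F F . . → 8 faults.
Under OPT: F F F . F . . . F . . . F F . . → 7 faults.
A − B = 8 − 7 = 1.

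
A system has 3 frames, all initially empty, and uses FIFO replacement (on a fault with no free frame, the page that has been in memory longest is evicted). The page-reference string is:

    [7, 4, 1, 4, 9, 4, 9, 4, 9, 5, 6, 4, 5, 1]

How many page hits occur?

6

7 -> miss, frames (7)
4 -> miss, frames (7 4)
1 -> miss, frames (7 4 1)
4 -> hit
9 -> miss, evict 7, frames (4 1 9)
4 -> hit
9 -> hit
4 -> hit
9 -> hit
5 -> miss, evict 4, frames (1 9 5)
6 -> miss, evict 1, frames (9 5 6)
4 -> miss, evict 9, frames (5 6 4)
5 -> hit
1 -> miss, evict 5, frames (6 4 1)
Hits: 6.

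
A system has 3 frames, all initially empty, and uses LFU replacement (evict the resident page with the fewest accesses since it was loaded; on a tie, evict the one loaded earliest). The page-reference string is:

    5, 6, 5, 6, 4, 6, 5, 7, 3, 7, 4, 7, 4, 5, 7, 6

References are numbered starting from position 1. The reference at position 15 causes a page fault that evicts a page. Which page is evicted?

pos 1: 5 -> miss, frames {5}
pos 2: 6 -> miss, frames {5,6}
pos 3: 5 -> hit
pos 4: 6 -> hit
pos 5: 4 -> miss, frames {5,6,4}
pos 6: 6 -> hit
pos 7: 5 -> hit
pos 8: 7 -> miss, evict 4, frames {5,6,7}
pos 9: 3 -> miss, evict 7, frames {5,6,3}
pos 10: 7 -> miss, evict 3, frames {5,6,7}
pos 11: 4 -> miss, evict 7, frames {5,6,4}
pos 12: 7 -> miss, evict 4, frames {5,6,7}
pos 13: 4 -> miss, evict 7, frames {5,6,4}
pos 14: 5 -> hit
pos 15: 7 -> miss, evict 4, frames {5,6,7}
At position 15, page 4 is evicted.

4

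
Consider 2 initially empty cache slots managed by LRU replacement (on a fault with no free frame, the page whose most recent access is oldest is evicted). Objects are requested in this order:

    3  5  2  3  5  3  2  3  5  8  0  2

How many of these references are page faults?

10

3 → fault, frames (3)
5 → fault, frames (3 5)
2 → fault, evict 3, frames (5 2)
3 → fault, evict 5, frames (2 3)
5 → fault, evict 2, frames (3 5)
3 → hit
2 → fault, evict 5, frames (3 2)
3 → hit
5 → fault, evict 2, frames (3 5)
8 → fault, evict 3, frames (5 8)
0 → fault, evict 5, frames (8 0)
2 → fault, evict 8, frames (0 2)
Page faults: 10.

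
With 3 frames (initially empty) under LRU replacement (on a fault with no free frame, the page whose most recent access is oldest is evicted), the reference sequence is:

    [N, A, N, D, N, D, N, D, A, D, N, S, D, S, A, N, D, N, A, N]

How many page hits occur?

13

N: fault, frames [N]
A: fault, frames [N, A]
N: hit
D: fault, frames [A, N, D]
N: hit
D: hit
N: hit
D: hit
A: hit
D: hit
N: hit
S: fault, evict A, frames [D, N, S]
D: hit
S: hit
A: fault, evict N, frames [D, S, A]
N: fault, evict D, frames [S, A, N]
D: fault, evict S, frames [A, N, D]
N: hit
A: hit
N: hit
Hits: 13.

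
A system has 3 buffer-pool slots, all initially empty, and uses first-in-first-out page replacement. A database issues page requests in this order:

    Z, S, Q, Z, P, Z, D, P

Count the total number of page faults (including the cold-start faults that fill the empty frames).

Z → fault, frames (Z)
S → fault, frames (Z S)
Q → fault, frames (Z S Q)
Z → hit
P → fault, evict Z, frames (S Q P)
Z → fault, evict S, frames (Q P Z)
D → fault, evict Q, frames (P Z D)
P → hit
Page faults: 6.

6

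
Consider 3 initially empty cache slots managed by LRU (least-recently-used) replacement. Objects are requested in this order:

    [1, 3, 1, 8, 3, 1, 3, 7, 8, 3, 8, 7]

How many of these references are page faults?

1 -> miss, frames {1}
3 -> miss, frames {1,3}
1 -> hit
8 -> miss, frames {3,1,8}
3 -> hit
1 -> hit
3 -> hit
7 -> miss, evict 8, frames {1,3,7}
8 -> miss, evict 1, frames {3,7,8}
3 -> hit
8 -> hit
7 -> hit
Page faults: 5.

5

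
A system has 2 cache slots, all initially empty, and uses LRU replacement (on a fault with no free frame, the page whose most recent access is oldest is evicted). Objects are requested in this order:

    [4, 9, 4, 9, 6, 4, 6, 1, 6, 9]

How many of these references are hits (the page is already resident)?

4

4: miss, frames [4]
9: miss, frames [4, 9]
4: hit
9: hit
6: miss, evict 4, frames [9, 6]
4: miss, evict 9, frames [6, 4]
6: hit
1: miss, evict 4, frames [6, 1]
6: hit
9: miss, evict 1, frames [6, 9]
Hits: 4.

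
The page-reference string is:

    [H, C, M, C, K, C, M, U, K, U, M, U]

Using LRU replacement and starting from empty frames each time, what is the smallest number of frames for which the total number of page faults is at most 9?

f=1: 12 faults
f=2: 8 faults
f=3: 6 faults
f=4: 5 faults
f=5: 5 faults
Smallest f with faults ≤ 9 is 2.

2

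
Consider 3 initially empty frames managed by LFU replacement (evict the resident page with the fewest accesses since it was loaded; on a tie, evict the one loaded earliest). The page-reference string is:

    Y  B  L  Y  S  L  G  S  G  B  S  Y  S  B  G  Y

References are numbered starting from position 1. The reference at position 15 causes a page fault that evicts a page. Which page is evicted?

pos 1: Y -> fault, frames [Y]
pos 2: B -> fault, frames [Y, B]
pos 3: L -> fault, frames [Y, B, L]
pos 4: Y -> hit
pos 5: S -> fault, evict B, frames [Y, L, S]
pos 6: L -> hit
pos 7: G -> fault, evict S, frames [Y, L, G]
pos 8: S -> fault, evict G, frames [Y, L, S]
pos 9: G -> fault, evict S, frames [Y, L, G]
pos 10: B -> fault, evict G, frames [Y, L, B]
pos 11: S -> fault, evict B, frames [Y, L, S]
pos 12: Y -> hit
pos 13: S -> hit
pos 14: B -> fault, evict L, frames [Y, S, B]
pos 15: G -> fault, evict B, frames [Y, S, G]
At position 15, page B is evicted.

B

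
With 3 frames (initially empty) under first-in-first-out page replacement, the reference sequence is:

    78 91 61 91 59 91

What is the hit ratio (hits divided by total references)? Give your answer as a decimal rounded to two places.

0.33

78 -> fault, frames {78}
91 -> fault, frames {78,91}
61 -> fault, frames {78,91,61}
91 -> hit
59 -> fault, evict 78, frames {91,61,59}
91 -> hit
Hits: 2 of 6 references → 2/6 = 0.3333.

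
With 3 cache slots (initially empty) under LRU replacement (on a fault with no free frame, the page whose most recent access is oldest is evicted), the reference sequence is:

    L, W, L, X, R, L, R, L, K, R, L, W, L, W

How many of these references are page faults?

L → fault, frames (L)
W → fault, frames (L W)
L → hit
X → fault, frames (W L X)
R → fault, evict W, frames (L X R)
L → hit
R → hit
L → hit
K → fault, evict X, frames (R L K)
R → hit
L → hit
W → fault, evict K, frames (R L W)
L → hit
W → hit
Page faults: 6.

6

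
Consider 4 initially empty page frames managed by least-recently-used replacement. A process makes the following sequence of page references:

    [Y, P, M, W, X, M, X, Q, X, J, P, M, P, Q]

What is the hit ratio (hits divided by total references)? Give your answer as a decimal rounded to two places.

0.29

Y → fault, frames (Y)
P → fault, frames (Y P)
M → fault, frames (Y P M)
W → fault, frames (Y P M W)
X → fault, evict Y, frames (P M W X)
M → hit
X → hit
Q → fault, evict P, frames (W M X Q)
X → hit
J → fault, evict W, frames (M Q X J)
P → fault, evict M, frames (Q X J P)
M → fault, evict Q, frames (X J P M)
P → hit
Q → fault, evict X, frames (J M P Q)
Hits: 4 of 14 references → 4/14 = 0.2857.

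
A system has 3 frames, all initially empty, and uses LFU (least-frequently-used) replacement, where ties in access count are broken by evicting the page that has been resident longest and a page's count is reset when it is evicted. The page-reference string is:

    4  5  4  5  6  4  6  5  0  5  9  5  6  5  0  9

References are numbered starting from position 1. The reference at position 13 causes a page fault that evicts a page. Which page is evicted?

pos 1: 4 → miss, frames [4]
pos 2: 5 → miss, frames [4, 5]
pos 3: 4 → hit
pos 4: 5 → hit
pos 5: 6 → miss, frames [4, 5, 6]
pos 6: 4 → hit
pos 7: 6 → hit
pos 8: 5 → hit
pos 9: 0 → miss, evict 6, frames [4, 5, 0]
pos 10: 5 → hit
pos 11: 9 → miss, evict 0, frames [4, 5, 9]
pos 12: 5 → hit
pos 13: 6 → miss, evict 9, frames [4, 5, 6]
At position 13, page 9 is evicted.

9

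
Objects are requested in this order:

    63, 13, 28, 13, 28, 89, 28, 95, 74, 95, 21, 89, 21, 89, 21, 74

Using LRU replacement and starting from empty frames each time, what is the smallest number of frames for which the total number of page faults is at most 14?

2

f=1: 16 faults
f=2: 9 faults
f=3: 9 faults
f=4: 8 faults
f=5: 7 faults
f=6: 7 faults
f=7: 7 faults
Smallest f with faults ≤ 14 is 2.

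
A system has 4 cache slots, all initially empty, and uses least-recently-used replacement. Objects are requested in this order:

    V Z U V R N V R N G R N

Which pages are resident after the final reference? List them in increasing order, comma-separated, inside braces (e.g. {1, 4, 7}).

V → fault, frames {V}
Z → fault, frames {V,Z}
U → fault, frames {V,Z,U}
V → hit
R → fault, frames {Z,U,V,R}
N → fault, evict Z, frames {U,V,R,N}
V → hit
R → hit
N → hit
G → fault, evict U, frames {V,R,N,G}
R → hit
N → hit

{G, N, R, V}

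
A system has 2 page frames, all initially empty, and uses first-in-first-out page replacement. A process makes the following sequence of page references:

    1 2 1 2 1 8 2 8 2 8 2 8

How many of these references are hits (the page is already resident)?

1: miss, frames (1)
2: miss, frames (1 2)
1: hit
2: hit
1: hit
8: miss, evict 1, frames (2 8)
2: hit
8: hit
2: hit
8: hit
2: hit
8: hit
Hits: 9.

9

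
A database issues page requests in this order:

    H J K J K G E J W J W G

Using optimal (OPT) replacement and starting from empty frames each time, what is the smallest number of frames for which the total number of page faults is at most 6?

3

f=1: 12 faults
f=2: 7 faults
f=3: 6 faults
f=4: 6 faults
f=5: 6 faults
f=6: 6 faults
Smallest f with faults ≤ 6 is 3.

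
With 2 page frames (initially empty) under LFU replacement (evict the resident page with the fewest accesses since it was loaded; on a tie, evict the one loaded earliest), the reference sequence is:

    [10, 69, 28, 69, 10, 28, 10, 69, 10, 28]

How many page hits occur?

3

10 -> fault, frames (10)
69 -> fault, frames (10 69)
28 -> fault, evict 10, frames (69 28)
69 -> hit
10 -> fault, evict 28, frames (69 10)
28 -> fault, evict 10, frames (69 28)
10 -> fault, evict 28, frames (69 10)
69 -> hit
10 -> hit
28 -> fault, evict 10, frames (69 28)
Hits: 3.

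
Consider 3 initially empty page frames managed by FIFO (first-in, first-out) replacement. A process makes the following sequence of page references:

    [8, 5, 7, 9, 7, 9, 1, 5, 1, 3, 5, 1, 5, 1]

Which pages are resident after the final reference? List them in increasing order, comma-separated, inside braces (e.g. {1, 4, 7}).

8 -> miss, frames (8)
5 -> miss, frames (8 5)
7 -> miss, frames (8 5 7)
9 -> miss, evict 8, frames (5 7 9)
7 -> hit
9 -> hit
1 -> miss, evict 5, frames (7 9 1)
5 -> miss, evict 7, frames (9 1 5)
1 -> hit
3 -> miss, evict 9, frames (1 5 3)
5 -> hit
1 -> hit
5 -> hit
1 -> hit

{1, 3, 5}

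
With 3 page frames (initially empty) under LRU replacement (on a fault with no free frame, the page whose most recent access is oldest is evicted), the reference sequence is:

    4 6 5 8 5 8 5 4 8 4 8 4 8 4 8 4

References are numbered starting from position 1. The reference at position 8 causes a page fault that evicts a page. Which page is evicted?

pos 1: 4 → fault, frames {4}
pos 2: 6 → fault, frames {4,6}
pos 3: 5 → fault, frames {4,6,5}
pos 4: 8 → fault, evict 4, frames {6,5,8}
pos 5: 5 → hit
pos 6: 8 → hit
pos 7: 5 → hit
pos 8: 4 → fault, evict 6, frames {8,5,4}
At position 8, page 6 is evicted.

6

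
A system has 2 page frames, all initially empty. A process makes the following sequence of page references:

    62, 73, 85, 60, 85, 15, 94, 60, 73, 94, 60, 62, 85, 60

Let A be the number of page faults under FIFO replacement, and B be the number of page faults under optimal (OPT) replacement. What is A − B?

3

Under FIFO: F F F F . F F F F F F F F F → 13 faults.
Under OPT: F F F F . F F . F . F F F . → 10 faults.
A − B = 13 − 10 = 3.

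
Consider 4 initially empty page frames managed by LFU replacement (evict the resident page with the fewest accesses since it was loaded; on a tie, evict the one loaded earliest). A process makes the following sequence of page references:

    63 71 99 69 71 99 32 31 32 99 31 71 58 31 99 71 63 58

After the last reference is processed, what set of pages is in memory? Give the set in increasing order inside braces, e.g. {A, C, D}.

{31, 58, 71, 99}

63 → fault, frames [63]
71 → fault, frames [63, 71]
99 → fault, frames [63, 71, 99]
69 → fault, frames [63, 71, 99, 69]
71 → hit
99 → hit
32 → fault, evict 63, frames [71, 99, 69, 32]
31 → fault, evict 69, frames [71, 99, 32, 31]
32 → hit
99 → hit
31 → hit
71 → hit
58 → fault, evict 32, frames [71, 99, 31, 58]
31 → hit
99 → hit
71 → hit
63 → fault, evict 58, frames [71, 99, 31, 63]
58 → fault, evict 63, frames [71, 99, 31, 58]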